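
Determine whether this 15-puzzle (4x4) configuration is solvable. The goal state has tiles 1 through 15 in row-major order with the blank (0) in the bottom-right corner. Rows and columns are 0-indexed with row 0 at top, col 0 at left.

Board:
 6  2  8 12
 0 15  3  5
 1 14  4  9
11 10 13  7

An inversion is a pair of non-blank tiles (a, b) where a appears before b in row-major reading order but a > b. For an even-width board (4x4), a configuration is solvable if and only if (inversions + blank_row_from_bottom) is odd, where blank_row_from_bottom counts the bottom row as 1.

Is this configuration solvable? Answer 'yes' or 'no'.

Inversions: 43
Blank is in row 1 (0-indexed from top), which is row 3 counting from the bottom (bottom = 1).
43 + 3 = 46, which is even, so the puzzle is not solvable.

Answer: no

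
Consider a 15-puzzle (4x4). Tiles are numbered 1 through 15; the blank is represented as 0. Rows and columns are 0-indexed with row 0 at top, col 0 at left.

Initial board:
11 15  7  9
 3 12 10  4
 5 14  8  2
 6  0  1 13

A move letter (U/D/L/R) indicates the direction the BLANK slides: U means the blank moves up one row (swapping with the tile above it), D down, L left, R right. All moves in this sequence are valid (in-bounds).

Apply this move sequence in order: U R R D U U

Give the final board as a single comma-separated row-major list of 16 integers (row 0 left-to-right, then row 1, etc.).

After move 1 (U):
11 15  7  9
 3 12 10  4
 5  0  8  2
 6 14  1 13

After move 2 (R):
11 15  7  9
 3 12 10  4
 5  8  0  2
 6 14  1 13

After move 3 (R):
11 15  7  9
 3 12 10  4
 5  8  2  0
 6 14  1 13

After move 4 (D):
11 15  7  9
 3 12 10  4
 5  8  2 13
 6 14  1  0

After move 5 (U):
11 15  7  9
 3 12 10  4
 5  8  2  0
 6 14  1 13

After move 6 (U):
11 15  7  9
 3 12 10  0
 5  8  2  4
 6 14  1 13

Answer: 11, 15, 7, 9, 3, 12, 10, 0, 5, 8, 2, 4, 6, 14, 1, 13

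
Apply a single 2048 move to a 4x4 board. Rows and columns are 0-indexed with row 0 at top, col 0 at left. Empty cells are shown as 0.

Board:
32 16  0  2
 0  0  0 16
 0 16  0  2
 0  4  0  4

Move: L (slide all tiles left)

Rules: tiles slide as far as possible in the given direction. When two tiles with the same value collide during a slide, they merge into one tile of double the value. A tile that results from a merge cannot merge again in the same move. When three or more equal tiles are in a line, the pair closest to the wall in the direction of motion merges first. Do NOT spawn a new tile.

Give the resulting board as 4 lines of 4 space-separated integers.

Answer: 32 16  2  0
16  0  0  0
16  2  0  0
 8  0  0  0

Derivation:
Slide left:
row 0: [32, 16, 0, 2] -> [32, 16, 2, 0]
row 1: [0, 0, 0, 16] -> [16, 0, 0, 0]
row 2: [0, 16, 0, 2] -> [16, 2, 0, 0]
row 3: [0, 4, 0, 4] -> [8, 0, 0, 0]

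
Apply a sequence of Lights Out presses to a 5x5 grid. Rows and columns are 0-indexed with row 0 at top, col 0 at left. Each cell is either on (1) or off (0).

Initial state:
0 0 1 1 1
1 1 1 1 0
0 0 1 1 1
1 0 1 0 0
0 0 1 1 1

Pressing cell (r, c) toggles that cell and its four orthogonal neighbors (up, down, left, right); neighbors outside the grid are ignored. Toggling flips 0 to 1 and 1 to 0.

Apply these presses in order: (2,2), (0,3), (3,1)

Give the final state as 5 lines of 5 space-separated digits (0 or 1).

After press 1 at (2,2):
0 0 1 1 1
1 1 0 1 0
0 1 0 0 1
1 0 0 0 0
0 0 1 1 1

After press 2 at (0,3):
0 0 0 0 0
1 1 0 0 0
0 1 0 0 1
1 0 0 0 0
0 0 1 1 1

After press 3 at (3,1):
0 0 0 0 0
1 1 0 0 0
0 0 0 0 1
0 1 1 0 0
0 1 1 1 1

Answer: 0 0 0 0 0
1 1 0 0 0
0 0 0 0 1
0 1 1 0 0
0 1 1 1 1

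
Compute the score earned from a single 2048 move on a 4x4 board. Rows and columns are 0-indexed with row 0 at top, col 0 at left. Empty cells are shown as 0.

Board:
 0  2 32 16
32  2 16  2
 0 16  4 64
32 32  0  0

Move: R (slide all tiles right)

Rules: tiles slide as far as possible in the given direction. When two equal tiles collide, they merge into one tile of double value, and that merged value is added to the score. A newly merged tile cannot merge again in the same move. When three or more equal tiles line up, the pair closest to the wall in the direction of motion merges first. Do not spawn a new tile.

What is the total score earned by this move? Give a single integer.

Slide right:
row 0: [0, 2, 32, 16] -> [0, 2, 32, 16]  score +0 (running 0)
row 1: [32, 2, 16, 2] -> [32, 2, 16, 2]  score +0 (running 0)
row 2: [0, 16, 4, 64] -> [0, 16, 4, 64]  score +0 (running 0)
row 3: [32, 32, 0, 0] -> [0, 0, 0, 64]  score +64 (running 64)
Board after move:
 0  2 32 16
32  2 16  2
 0 16  4 64
 0  0  0 64

Answer: 64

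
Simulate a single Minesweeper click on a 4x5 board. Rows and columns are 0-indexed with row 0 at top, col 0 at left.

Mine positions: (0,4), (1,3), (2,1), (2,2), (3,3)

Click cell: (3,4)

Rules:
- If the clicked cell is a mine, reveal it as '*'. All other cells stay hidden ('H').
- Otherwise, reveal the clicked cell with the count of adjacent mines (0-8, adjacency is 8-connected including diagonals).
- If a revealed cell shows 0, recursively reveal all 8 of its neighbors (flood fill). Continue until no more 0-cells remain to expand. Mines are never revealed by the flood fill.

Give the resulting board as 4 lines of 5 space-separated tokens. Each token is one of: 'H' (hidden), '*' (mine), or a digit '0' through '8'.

H H H H H
H H H H H
H H H H H
H H H H 1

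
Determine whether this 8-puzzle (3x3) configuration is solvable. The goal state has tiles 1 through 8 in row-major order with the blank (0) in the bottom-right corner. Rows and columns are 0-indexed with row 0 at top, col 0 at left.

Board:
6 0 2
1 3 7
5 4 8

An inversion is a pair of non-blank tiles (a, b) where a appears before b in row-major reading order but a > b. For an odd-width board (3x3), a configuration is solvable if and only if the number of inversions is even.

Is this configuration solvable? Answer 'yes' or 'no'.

Inversions (pairs i<j in row-major order where tile[i] > tile[j] > 0): 9
9 is odd, so the puzzle is not solvable.

Answer: no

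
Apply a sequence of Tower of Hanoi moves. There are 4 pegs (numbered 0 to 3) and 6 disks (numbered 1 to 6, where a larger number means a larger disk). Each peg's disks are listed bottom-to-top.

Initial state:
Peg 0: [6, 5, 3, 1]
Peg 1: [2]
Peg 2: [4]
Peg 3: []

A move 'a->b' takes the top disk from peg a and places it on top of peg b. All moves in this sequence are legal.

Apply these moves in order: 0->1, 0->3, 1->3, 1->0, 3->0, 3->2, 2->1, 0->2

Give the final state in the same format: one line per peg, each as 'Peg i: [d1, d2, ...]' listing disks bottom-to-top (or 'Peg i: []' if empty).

After move 1 (0->1):
Peg 0: [6, 5, 3]
Peg 1: [2, 1]
Peg 2: [4]
Peg 3: []

After move 2 (0->3):
Peg 0: [6, 5]
Peg 1: [2, 1]
Peg 2: [4]
Peg 3: [3]

After move 3 (1->3):
Peg 0: [6, 5]
Peg 1: [2]
Peg 2: [4]
Peg 3: [3, 1]

After move 4 (1->0):
Peg 0: [6, 5, 2]
Peg 1: []
Peg 2: [4]
Peg 3: [3, 1]

After move 5 (3->0):
Peg 0: [6, 5, 2, 1]
Peg 1: []
Peg 2: [4]
Peg 3: [3]

After move 6 (3->2):
Peg 0: [6, 5, 2, 1]
Peg 1: []
Peg 2: [4, 3]
Peg 3: []

After move 7 (2->1):
Peg 0: [6, 5, 2, 1]
Peg 1: [3]
Peg 2: [4]
Peg 3: []

After move 8 (0->2):
Peg 0: [6, 5, 2]
Peg 1: [3]
Peg 2: [4, 1]
Peg 3: []

Answer: Peg 0: [6, 5, 2]
Peg 1: [3]
Peg 2: [4, 1]
Peg 3: []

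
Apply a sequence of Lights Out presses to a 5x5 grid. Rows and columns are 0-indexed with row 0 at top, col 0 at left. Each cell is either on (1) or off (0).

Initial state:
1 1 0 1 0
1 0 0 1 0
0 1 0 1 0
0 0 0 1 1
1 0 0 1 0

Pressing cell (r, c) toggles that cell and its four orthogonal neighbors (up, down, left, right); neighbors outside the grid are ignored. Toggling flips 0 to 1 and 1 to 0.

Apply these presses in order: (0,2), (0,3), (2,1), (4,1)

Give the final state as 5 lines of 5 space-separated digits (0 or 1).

Answer: 1 0 0 1 1
1 1 1 0 0
1 0 1 1 0
0 0 0 1 1
0 1 1 1 0

Derivation:
After press 1 at (0,2):
1 0 1 0 0
1 0 1 1 0
0 1 0 1 0
0 0 0 1 1
1 0 0 1 0

After press 2 at (0,3):
1 0 0 1 1
1 0 1 0 0
0 1 0 1 0
0 0 0 1 1
1 0 0 1 0

After press 3 at (2,1):
1 0 0 1 1
1 1 1 0 0
1 0 1 1 0
0 1 0 1 1
1 0 0 1 0

After press 4 at (4,1):
1 0 0 1 1
1 1 1 0 0
1 0 1 1 0
0 0 0 1 1
0 1 1 1 0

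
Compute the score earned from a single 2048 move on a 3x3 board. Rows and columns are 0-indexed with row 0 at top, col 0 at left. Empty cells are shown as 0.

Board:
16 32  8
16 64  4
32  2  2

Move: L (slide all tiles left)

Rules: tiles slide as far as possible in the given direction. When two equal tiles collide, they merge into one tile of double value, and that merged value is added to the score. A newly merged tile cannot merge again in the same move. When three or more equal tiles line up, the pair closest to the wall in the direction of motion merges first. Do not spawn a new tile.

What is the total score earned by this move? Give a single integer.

Answer: 4

Derivation:
Slide left:
row 0: [16, 32, 8] -> [16, 32, 8]  score +0 (running 0)
row 1: [16, 64, 4] -> [16, 64, 4]  score +0 (running 0)
row 2: [32, 2, 2] -> [32, 4, 0]  score +4 (running 4)
Board after move:
16 32  8
16 64  4
32  4  0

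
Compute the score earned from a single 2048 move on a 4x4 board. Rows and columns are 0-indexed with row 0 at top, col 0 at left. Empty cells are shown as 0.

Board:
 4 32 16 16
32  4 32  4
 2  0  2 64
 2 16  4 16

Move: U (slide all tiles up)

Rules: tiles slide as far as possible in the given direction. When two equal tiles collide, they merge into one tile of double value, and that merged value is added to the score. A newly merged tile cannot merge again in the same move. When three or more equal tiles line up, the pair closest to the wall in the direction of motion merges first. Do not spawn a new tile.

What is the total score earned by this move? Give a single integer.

Slide up:
col 0: [4, 32, 2, 2] -> [4, 32, 4, 0]  score +4 (running 4)
col 1: [32, 4, 0, 16] -> [32, 4, 16, 0]  score +0 (running 4)
col 2: [16, 32, 2, 4] -> [16, 32, 2, 4]  score +0 (running 4)
col 3: [16, 4, 64, 16] -> [16, 4, 64, 16]  score +0 (running 4)
Board after move:
 4 32 16 16
32  4 32  4
 4 16  2 64
 0  0  4 16

Answer: 4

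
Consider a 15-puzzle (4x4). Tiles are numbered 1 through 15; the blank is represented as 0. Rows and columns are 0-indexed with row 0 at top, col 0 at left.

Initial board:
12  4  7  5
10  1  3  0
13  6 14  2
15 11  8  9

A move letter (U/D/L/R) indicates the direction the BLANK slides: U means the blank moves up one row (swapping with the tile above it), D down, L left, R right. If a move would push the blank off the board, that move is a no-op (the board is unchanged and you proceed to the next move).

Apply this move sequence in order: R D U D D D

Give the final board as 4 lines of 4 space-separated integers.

Answer: 12  4  7  5
10  1  3  2
13  6 14  9
15 11  8  0

Derivation:
After move 1 (R):
12  4  7  5
10  1  3  0
13  6 14  2
15 11  8  9

After move 2 (D):
12  4  7  5
10  1  3  2
13  6 14  0
15 11  8  9

After move 3 (U):
12  4  7  5
10  1  3  0
13  6 14  2
15 11  8  9

After move 4 (D):
12  4  7  5
10  1  3  2
13  6 14  0
15 11  8  9

After move 5 (D):
12  4  7  5
10  1  3  2
13  6 14  9
15 11  8  0

After move 6 (D):
12  4  7  5
10  1  3  2
13  6 14  9
15 11  8  0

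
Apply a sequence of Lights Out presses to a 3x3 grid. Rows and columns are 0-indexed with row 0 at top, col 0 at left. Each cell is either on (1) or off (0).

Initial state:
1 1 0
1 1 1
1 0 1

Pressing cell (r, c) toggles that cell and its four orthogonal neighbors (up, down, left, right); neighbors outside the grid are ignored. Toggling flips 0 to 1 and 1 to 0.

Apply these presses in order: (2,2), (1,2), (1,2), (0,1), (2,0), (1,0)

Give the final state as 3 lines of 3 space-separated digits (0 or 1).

After press 1 at (2,2):
1 1 0
1 1 0
1 1 0

After press 2 at (1,2):
1 1 1
1 0 1
1 1 1

After press 3 at (1,2):
1 1 0
1 1 0
1 1 0

After press 4 at (0,1):
0 0 1
1 0 0
1 1 0

After press 5 at (2,0):
0 0 1
0 0 0
0 0 0

After press 6 at (1,0):
1 0 1
1 1 0
1 0 0

Answer: 1 0 1
1 1 0
1 0 0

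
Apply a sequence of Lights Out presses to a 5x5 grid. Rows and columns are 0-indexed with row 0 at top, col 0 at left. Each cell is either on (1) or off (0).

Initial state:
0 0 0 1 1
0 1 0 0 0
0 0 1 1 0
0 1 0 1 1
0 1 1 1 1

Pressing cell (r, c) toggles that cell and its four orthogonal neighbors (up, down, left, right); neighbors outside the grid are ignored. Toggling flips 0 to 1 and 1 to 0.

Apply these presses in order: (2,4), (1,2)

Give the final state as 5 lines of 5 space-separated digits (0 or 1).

Answer: 0 0 1 1 1
0 0 1 1 1
0 0 0 0 1
0 1 0 1 0
0 1 1 1 1

Derivation:
After press 1 at (2,4):
0 0 0 1 1
0 1 0 0 1
0 0 1 0 1
0 1 0 1 0
0 1 1 1 1

After press 2 at (1,2):
0 0 1 1 1
0 0 1 1 1
0 0 0 0 1
0 1 0 1 0
0 1 1 1 1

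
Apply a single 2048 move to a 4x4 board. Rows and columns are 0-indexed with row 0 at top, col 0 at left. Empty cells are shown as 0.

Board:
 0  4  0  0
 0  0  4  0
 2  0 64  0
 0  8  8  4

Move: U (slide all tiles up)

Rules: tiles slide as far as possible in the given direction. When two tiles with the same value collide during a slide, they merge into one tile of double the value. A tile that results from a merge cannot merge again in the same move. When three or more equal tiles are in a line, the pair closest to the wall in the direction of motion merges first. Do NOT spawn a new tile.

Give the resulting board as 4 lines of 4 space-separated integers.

Slide up:
col 0: [0, 0, 2, 0] -> [2, 0, 0, 0]
col 1: [4, 0, 0, 8] -> [4, 8, 0, 0]
col 2: [0, 4, 64, 8] -> [4, 64, 8, 0]
col 3: [0, 0, 0, 4] -> [4, 0, 0, 0]

Answer:  2  4  4  4
 0  8 64  0
 0  0  8  0
 0  0  0  0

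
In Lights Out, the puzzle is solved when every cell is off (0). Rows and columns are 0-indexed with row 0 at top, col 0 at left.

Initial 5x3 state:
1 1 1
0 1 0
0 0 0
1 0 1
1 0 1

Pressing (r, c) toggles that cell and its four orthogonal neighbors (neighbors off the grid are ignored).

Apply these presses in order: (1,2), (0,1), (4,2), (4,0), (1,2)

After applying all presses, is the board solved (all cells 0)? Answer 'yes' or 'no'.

Answer: yes

Derivation:
After press 1 at (1,2):
1 1 0
0 0 1
0 0 1
1 0 1
1 0 1

After press 2 at (0,1):
0 0 1
0 1 1
0 0 1
1 0 1
1 0 1

After press 3 at (4,2):
0 0 1
0 1 1
0 0 1
1 0 0
1 1 0

After press 4 at (4,0):
0 0 1
0 1 1
0 0 1
0 0 0
0 0 0

After press 5 at (1,2):
0 0 0
0 0 0
0 0 0
0 0 0
0 0 0

Lights still on: 0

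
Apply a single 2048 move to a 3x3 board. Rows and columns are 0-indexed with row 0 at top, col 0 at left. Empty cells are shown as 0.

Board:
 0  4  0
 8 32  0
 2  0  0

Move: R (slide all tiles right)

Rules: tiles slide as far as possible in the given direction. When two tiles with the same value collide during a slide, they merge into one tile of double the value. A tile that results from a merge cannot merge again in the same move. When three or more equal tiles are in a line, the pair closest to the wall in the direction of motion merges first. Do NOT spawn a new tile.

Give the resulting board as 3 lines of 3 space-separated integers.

Answer:  0  0  4
 0  8 32
 0  0  2

Derivation:
Slide right:
row 0: [0, 4, 0] -> [0, 0, 4]
row 1: [8, 32, 0] -> [0, 8, 32]
row 2: [2, 0, 0] -> [0, 0, 2]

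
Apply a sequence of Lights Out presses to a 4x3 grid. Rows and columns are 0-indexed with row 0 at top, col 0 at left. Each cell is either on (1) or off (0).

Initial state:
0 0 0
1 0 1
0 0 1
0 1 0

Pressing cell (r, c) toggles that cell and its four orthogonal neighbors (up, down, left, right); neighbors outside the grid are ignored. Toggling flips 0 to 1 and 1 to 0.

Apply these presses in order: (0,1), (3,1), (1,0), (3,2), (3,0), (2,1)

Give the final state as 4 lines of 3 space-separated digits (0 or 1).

After press 1 at (0,1):
1 1 1
1 1 1
0 0 1
0 1 0

After press 2 at (3,1):
1 1 1
1 1 1
0 1 1
1 0 1

After press 3 at (1,0):
0 1 1
0 0 1
1 1 1
1 0 1

After press 4 at (3,2):
0 1 1
0 0 1
1 1 0
1 1 0

After press 5 at (3,0):
0 1 1
0 0 1
0 1 0
0 0 0

After press 6 at (2,1):
0 1 1
0 1 1
1 0 1
0 1 0

Answer: 0 1 1
0 1 1
1 0 1
0 1 0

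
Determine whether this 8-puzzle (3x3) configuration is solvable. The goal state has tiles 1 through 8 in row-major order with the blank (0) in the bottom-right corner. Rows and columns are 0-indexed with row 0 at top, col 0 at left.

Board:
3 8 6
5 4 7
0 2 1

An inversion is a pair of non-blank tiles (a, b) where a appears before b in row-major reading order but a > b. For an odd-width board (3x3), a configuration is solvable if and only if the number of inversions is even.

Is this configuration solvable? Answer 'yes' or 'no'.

Answer: yes

Derivation:
Inversions (pairs i<j in row-major order where tile[i] > tile[j] > 0): 20
20 is even, so the puzzle is solvable.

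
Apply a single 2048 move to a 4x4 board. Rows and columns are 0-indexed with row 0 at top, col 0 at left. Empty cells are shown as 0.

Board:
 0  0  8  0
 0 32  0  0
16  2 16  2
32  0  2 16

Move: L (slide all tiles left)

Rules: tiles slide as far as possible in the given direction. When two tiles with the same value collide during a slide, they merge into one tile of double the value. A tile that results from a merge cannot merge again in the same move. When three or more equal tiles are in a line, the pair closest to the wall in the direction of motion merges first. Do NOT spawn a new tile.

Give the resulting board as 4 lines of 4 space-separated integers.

Slide left:
row 0: [0, 0, 8, 0] -> [8, 0, 0, 0]
row 1: [0, 32, 0, 0] -> [32, 0, 0, 0]
row 2: [16, 2, 16, 2] -> [16, 2, 16, 2]
row 3: [32, 0, 2, 16] -> [32, 2, 16, 0]

Answer:  8  0  0  0
32  0  0  0
16  2 16  2
32  2 16  0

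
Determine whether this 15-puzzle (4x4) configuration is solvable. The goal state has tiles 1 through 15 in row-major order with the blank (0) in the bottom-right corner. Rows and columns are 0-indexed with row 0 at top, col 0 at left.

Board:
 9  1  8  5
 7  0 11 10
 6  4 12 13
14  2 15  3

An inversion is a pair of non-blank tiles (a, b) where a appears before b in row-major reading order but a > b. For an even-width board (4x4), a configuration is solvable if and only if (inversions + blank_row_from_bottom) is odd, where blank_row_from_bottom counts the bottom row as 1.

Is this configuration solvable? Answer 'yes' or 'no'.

Answer: yes

Derivation:
Inversions: 42
Blank is in row 1 (0-indexed from top), which is row 3 counting from the bottom (bottom = 1).
42 + 3 = 45, which is odd, so the puzzle is solvable.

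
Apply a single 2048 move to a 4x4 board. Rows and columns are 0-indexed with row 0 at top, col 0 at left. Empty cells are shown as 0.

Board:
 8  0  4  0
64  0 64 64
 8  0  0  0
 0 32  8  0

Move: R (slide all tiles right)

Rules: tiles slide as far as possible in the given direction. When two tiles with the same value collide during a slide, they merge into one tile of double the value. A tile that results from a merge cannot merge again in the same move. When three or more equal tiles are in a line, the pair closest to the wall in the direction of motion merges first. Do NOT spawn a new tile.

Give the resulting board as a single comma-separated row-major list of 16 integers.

Slide right:
row 0: [8, 0, 4, 0] -> [0, 0, 8, 4]
row 1: [64, 0, 64, 64] -> [0, 0, 64, 128]
row 2: [8, 0, 0, 0] -> [0, 0, 0, 8]
row 3: [0, 32, 8, 0] -> [0, 0, 32, 8]

Answer: 0, 0, 8, 4, 0, 0, 64, 128, 0, 0, 0, 8, 0, 0, 32, 8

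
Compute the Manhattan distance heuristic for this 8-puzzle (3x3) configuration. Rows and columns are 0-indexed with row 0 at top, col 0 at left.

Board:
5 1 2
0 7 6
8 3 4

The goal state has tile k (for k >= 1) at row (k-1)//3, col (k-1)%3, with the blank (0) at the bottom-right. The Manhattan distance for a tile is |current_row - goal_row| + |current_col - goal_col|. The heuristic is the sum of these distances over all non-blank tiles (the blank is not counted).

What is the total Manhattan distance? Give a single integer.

Tile 5: at (0,0), goal (1,1), distance |0-1|+|0-1| = 2
Tile 1: at (0,1), goal (0,0), distance |0-0|+|1-0| = 1
Tile 2: at (0,2), goal (0,1), distance |0-0|+|2-1| = 1
Tile 7: at (1,1), goal (2,0), distance |1-2|+|1-0| = 2
Tile 6: at (1,2), goal (1,2), distance |1-1|+|2-2| = 0
Tile 8: at (2,0), goal (2,1), distance |2-2|+|0-1| = 1
Tile 3: at (2,1), goal (0,2), distance |2-0|+|1-2| = 3
Tile 4: at (2,2), goal (1,0), distance |2-1|+|2-0| = 3
Sum: 2 + 1 + 1 + 2 + 0 + 1 + 3 + 3 = 13

Answer: 13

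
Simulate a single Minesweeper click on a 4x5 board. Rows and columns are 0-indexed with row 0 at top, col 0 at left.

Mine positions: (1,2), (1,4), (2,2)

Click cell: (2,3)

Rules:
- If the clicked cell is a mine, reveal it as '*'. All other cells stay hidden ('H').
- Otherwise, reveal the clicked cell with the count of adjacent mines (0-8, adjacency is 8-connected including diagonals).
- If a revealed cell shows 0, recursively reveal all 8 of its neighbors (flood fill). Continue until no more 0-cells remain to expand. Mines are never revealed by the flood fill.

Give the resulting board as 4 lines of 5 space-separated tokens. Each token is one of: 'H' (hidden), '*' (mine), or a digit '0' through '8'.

H H H H H
H H H H H
H H H 3 H
H H H H H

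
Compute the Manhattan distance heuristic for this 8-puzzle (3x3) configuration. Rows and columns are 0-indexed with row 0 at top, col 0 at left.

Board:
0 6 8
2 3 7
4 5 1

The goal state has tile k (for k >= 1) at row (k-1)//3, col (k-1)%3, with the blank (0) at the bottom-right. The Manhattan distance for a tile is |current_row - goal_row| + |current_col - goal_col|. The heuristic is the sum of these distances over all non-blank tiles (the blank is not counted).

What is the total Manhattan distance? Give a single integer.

Tile 6: (0,1)->(1,2) = 2
Tile 8: (0,2)->(2,1) = 3
Tile 2: (1,0)->(0,1) = 2
Tile 3: (1,1)->(0,2) = 2
Tile 7: (1,2)->(2,0) = 3
Tile 4: (2,0)->(1,0) = 1
Tile 5: (2,1)->(1,1) = 1
Tile 1: (2,2)->(0,0) = 4
Sum: 2 + 3 + 2 + 2 + 3 + 1 + 1 + 4 = 18

Answer: 18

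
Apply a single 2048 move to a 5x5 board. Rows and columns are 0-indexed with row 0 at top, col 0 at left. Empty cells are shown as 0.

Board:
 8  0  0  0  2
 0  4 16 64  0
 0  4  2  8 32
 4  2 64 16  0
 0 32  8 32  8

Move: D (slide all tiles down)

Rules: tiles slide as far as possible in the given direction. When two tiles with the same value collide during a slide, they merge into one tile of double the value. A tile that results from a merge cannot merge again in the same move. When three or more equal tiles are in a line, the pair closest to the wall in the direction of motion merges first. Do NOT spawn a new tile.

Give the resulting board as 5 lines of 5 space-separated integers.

Answer:  0  0  0  0  0
 0  0 16 64  0
 0  8  2  8  2
 8  2 64 16 32
 4 32  8 32  8

Derivation:
Slide down:
col 0: [8, 0, 0, 4, 0] -> [0, 0, 0, 8, 4]
col 1: [0, 4, 4, 2, 32] -> [0, 0, 8, 2, 32]
col 2: [0, 16, 2, 64, 8] -> [0, 16, 2, 64, 8]
col 3: [0, 64, 8, 16, 32] -> [0, 64, 8, 16, 32]
col 4: [2, 0, 32, 0, 8] -> [0, 0, 2, 32, 8]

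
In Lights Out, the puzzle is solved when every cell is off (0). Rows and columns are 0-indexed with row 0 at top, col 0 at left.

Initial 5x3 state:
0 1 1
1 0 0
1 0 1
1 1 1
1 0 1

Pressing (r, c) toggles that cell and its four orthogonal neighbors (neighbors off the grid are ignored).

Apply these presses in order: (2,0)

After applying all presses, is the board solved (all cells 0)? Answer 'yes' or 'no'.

Answer: no

Derivation:
After press 1 at (2,0):
0 1 1
0 0 0
0 1 1
0 1 1
1 0 1

Lights still on: 8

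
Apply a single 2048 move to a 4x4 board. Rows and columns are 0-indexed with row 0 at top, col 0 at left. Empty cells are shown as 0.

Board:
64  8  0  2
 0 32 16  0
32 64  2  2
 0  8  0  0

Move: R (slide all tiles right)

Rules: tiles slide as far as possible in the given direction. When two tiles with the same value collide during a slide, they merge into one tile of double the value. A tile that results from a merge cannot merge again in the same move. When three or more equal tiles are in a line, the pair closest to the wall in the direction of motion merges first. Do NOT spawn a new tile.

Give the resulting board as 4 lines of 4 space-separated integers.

Slide right:
row 0: [64, 8, 0, 2] -> [0, 64, 8, 2]
row 1: [0, 32, 16, 0] -> [0, 0, 32, 16]
row 2: [32, 64, 2, 2] -> [0, 32, 64, 4]
row 3: [0, 8, 0, 0] -> [0, 0, 0, 8]

Answer:  0 64  8  2
 0  0 32 16
 0 32 64  4
 0  0  0  8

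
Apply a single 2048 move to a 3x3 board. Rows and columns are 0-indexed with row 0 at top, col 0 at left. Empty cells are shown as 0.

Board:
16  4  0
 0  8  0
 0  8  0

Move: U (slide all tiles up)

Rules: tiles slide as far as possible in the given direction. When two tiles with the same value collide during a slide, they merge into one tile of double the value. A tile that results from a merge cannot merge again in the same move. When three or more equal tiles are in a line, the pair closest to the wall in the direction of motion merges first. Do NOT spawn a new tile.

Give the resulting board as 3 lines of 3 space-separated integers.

Answer: 16  4  0
 0 16  0
 0  0  0

Derivation:
Slide up:
col 0: [16, 0, 0] -> [16, 0, 0]
col 1: [4, 8, 8] -> [4, 16, 0]
col 2: [0, 0, 0] -> [0, 0, 0]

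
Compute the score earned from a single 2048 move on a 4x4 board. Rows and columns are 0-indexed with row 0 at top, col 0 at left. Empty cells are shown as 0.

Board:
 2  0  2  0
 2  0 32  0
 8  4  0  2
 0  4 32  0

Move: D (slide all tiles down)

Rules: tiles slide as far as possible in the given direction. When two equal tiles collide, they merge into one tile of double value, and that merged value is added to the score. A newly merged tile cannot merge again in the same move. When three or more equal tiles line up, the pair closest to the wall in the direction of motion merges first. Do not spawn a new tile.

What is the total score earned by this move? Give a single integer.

Slide down:
col 0: [2, 2, 8, 0] -> [0, 0, 4, 8]  score +4 (running 4)
col 1: [0, 0, 4, 4] -> [0, 0, 0, 8]  score +8 (running 12)
col 2: [2, 32, 0, 32] -> [0, 0, 2, 64]  score +64 (running 76)
col 3: [0, 0, 2, 0] -> [0, 0, 0, 2]  score +0 (running 76)
Board after move:
 0  0  0  0
 0  0  0  0
 4  0  2  0
 8  8 64  2

Answer: 76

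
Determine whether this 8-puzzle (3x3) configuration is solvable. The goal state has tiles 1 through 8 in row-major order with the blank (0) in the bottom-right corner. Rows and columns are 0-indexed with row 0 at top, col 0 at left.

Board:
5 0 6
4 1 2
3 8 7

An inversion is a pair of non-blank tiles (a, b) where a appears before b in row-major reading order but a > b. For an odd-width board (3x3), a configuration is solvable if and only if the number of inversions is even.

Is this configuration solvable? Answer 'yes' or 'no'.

Inversions (pairs i<j in row-major order where tile[i] > tile[j] > 0): 12
12 is even, so the puzzle is solvable.

Answer: yes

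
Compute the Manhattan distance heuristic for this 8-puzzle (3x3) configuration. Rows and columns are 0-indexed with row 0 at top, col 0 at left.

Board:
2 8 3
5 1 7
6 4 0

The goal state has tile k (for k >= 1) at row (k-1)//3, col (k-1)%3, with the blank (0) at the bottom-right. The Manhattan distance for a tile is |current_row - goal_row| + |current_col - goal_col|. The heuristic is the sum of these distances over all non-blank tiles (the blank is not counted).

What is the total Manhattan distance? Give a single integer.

Answer: 14

Derivation:
Tile 2: at (0,0), goal (0,1), distance |0-0|+|0-1| = 1
Tile 8: at (0,1), goal (2,1), distance |0-2|+|1-1| = 2
Tile 3: at (0,2), goal (0,2), distance |0-0|+|2-2| = 0
Tile 5: at (1,0), goal (1,1), distance |1-1|+|0-1| = 1
Tile 1: at (1,1), goal (0,0), distance |1-0|+|1-0| = 2
Tile 7: at (1,2), goal (2,0), distance |1-2|+|2-0| = 3
Tile 6: at (2,0), goal (1,2), distance |2-1|+|0-2| = 3
Tile 4: at (2,1), goal (1,0), distance |2-1|+|1-0| = 2
Sum: 1 + 2 + 0 + 1 + 2 + 3 + 3 + 2 = 14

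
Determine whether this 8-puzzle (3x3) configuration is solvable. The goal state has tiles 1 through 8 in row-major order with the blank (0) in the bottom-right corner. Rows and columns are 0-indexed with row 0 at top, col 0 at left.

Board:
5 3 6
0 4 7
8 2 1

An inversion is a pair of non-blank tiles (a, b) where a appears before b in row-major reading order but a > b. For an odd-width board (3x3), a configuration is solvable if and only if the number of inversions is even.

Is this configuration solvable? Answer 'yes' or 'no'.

Inversions (pairs i<j in row-major order where tile[i] > tile[j] > 0): 16
16 is even, so the puzzle is solvable.

Answer: yes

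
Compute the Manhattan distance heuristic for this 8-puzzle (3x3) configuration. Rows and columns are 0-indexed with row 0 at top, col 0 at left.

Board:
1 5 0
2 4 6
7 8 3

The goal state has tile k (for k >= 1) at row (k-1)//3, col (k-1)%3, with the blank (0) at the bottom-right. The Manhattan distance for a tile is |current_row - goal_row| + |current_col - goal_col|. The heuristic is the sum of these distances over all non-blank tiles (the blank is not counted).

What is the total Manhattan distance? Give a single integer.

Tile 1: at (0,0), goal (0,0), distance |0-0|+|0-0| = 0
Tile 5: at (0,1), goal (1,1), distance |0-1|+|1-1| = 1
Tile 2: at (1,0), goal (0,1), distance |1-0|+|0-1| = 2
Tile 4: at (1,1), goal (1,0), distance |1-1|+|1-0| = 1
Tile 6: at (1,2), goal (1,2), distance |1-1|+|2-2| = 0
Tile 7: at (2,0), goal (2,0), distance |2-2|+|0-0| = 0
Tile 8: at (2,1), goal (2,1), distance |2-2|+|1-1| = 0
Tile 3: at (2,2), goal (0,2), distance |2-0|+|2-2| = 2
Sum: 0 + 1 + 2 + 1 + 0 + 0 + 0 + 2 = 6

Answer: 6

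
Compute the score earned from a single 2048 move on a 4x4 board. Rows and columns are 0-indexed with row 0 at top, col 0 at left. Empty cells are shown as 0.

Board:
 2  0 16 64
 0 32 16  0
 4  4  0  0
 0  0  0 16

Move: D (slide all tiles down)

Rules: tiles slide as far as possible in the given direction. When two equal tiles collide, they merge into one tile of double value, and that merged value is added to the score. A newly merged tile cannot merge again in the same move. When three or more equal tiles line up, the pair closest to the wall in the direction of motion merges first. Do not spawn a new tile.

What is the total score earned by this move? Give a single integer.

Slide down:
col 0: [2, 0, 4, 0] -> [0, 0, 2, 4]  score +0 (running 0)
col 1: [0, 32, 4, 0] -> [0, 0, 32, 4]  score +0 (running 0)
col 2: [16, 16, 0, 0] -> [0, 0, 0, 32]  score +32 (running 32)
col 3: [64, 0, 0, 16] -> [0, 0, 64, 16]  score +0 (running 32)
Board after move:
 0  0  0  0
 0  0  0  0
 2 32  0 64
 4  4 32 16

Answer: 32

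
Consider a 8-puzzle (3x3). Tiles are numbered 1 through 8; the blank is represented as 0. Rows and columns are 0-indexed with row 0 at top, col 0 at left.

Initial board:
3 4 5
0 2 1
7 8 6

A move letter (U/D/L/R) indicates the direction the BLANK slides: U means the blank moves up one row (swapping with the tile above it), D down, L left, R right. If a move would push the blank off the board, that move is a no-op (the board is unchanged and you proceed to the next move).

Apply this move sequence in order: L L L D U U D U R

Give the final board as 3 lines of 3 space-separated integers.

After move 1 (L):
3 4 5
0 2 1
7 8 6

After move 2 (L):
3 4 5
0 2 1
7 8 6

After move 3 (L):
3 4 5
0 2 1
7 8 6

After move 4 (D):
3 4 5
7 2 1
0 8 6

After move 5 (U):
3 4 5
0 2 1
7 8 6

After move 6 (U):
0 4 5
3 2 1
7 8 6

After move 7 (D):
3 4 5
0 2 1
7 8 6

After move 8 (U):
0 4 5
3 2 1
7 8 6

After move 9 (R):
4 0 5
3 2 1
7 8 6

Answer: 4 0 5
3 2 1
7 8 6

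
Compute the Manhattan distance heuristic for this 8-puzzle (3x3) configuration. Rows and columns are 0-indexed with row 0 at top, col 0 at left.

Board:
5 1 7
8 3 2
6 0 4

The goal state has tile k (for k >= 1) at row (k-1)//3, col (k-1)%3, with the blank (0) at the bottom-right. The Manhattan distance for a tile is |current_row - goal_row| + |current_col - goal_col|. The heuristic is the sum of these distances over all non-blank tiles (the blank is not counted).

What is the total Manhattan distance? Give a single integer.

Answer: 19

Derivation:
Tile 5: at (0,0), goal (1,1), distance |0-1|+|0-1| = 2
Tile 1: at (0,1), goal (0,0), distance |0-0|+|1-0| = 1
Tile 7: at (0,2), goal (2,0), distance |0-2|+|2-0| = 4
Tile 8: at (1,0), goal (2,1), distance |1-2|+|0-1| = 2
Tile 3: at (1,1), goal (0,2), distance |1-0|+|1-2| = 2
Tile 2: at (1,2), goal (0,1), distance |1-0|+|2-1| = 2
Tile 6: at (2,0), goal (1,2), distance |2-1|+|0-2| = 3
Tile 4: at (2,2), goal (1,0), distance |2-1|+|2-0| = 3
Sum: 2 + 1 + 4 + 2 + 2 + 2 + 3 + 3 = 19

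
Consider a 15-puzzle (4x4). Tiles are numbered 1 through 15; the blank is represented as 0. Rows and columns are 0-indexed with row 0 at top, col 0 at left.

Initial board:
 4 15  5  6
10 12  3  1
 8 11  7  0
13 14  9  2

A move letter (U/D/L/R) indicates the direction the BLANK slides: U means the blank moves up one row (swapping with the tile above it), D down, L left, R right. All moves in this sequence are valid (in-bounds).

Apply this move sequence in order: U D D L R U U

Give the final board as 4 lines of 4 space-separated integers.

Answer:  4 15  5  6
10 12  3  0
 8 11  7  1
13 14  9  2

Derivation:
After move 1 (U):
 4 15  5  6
10 12  3  0
 8 11  7  1
13 14  9  2

After move 2 (D):
 4 15  5  6
10 12  3  1
 8 11  7  0
13 14  9  2

After move 3 (D):
 4 15  5  6
10 12  3  1
 8 11  7  2
13 14  9  0

After move 4 (L):
 4 15  5  6
10 12  3  1
 8 11  7  2
13 14  0  9

After move 5 (R):
 4 15  5  6
10 12  3  1
 8 11  7  2
13 14  9  0

After move 6 (U):
 4 15  5  6
10 12  3  1
 8 11  7  0
13 14  9  2

After move 7 (U):
 4 15  5  6
10 12  3  0
 8 11  7  1
13 14  9  2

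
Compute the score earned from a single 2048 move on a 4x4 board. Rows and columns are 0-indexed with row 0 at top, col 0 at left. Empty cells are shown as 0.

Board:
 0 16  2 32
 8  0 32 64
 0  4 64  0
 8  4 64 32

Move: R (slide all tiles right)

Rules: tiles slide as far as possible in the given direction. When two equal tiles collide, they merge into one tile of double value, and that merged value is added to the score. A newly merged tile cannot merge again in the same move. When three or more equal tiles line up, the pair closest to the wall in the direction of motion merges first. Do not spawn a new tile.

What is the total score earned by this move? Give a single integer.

Slide right:
row 0: [0, 16, 2, 32] -> [0, 16, 2, 32]  score +0 (running 0)
row 1: [8, 0, 32, 64] -> [0, 8, 32, 64]  score +0 (running 0)
row 2: [0, 4, 64, 0] -> [0, 0, 4, 64]  score +0 (running 0)
row 3: [8, 4, 64, 32] -> [8, 4, 64, 32]  score +0 (running 0)
Board after move:
 0 16  2 32
 0  8 32 64
 0  0  4 64
 8  4 64 32

Answer: 0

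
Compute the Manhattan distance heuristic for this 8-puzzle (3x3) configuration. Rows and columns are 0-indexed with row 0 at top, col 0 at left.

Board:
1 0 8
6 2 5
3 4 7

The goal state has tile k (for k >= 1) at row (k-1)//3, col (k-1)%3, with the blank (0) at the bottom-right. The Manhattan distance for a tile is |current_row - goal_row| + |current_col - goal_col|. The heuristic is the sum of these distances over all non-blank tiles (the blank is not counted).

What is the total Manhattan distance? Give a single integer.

Answer: 15

Derivation:
Tile 1: (0,0)->(0,0) = 0
Tile 8: (0,2)->(2,1) = 3
Tile 6: (1,0)->(1,2) = 2
Tile 2: (1,1)->(0,1) = 1
Tile 5: (1,2)->(1,1) = 1
Tile 3: (2,0)->(0,2) = 4
Tile 4: (2,1)->(1,0) = 2
Tile 7: (2,2)->(2,0) = 2
Sum: 0 + 3 + 2 + 1 + 1 + 4 + 2 + 2 = 15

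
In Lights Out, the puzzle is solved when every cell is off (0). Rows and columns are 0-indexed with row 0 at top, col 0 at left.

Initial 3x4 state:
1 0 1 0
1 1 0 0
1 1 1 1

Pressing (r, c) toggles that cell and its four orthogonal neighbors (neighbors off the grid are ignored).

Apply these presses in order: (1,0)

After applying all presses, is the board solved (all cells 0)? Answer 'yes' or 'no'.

Answer: no

Derivation:
After press 1 at (1,0):
0 0 1 0
0 0 0 0
0 1 1 1

Lights still on: 4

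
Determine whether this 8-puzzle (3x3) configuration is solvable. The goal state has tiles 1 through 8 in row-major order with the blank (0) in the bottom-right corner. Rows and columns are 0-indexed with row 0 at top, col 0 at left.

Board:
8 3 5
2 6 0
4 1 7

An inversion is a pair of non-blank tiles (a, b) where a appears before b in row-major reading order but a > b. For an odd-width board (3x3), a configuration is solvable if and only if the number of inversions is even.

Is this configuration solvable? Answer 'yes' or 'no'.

Inversions (pairs i<j in row-major order where tile[i] > tile[j] > 0): 16
16 is even, so the puzzle is solvable.

Answer: yes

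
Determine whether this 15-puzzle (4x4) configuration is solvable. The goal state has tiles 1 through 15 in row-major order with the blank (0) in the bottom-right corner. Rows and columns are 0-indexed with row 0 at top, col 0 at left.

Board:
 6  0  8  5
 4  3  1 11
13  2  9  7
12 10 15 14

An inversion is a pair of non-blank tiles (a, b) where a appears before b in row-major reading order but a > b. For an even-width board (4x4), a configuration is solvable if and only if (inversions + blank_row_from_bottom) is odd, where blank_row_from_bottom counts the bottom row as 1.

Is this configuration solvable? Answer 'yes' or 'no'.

Inversions: 32
Blank is in row 0 (0-indexed from top), which is row 4 counting from the bottom (bottom = 1).
32 + 4 = 36, which is even, so the puzzle is not solvable.

Answer: no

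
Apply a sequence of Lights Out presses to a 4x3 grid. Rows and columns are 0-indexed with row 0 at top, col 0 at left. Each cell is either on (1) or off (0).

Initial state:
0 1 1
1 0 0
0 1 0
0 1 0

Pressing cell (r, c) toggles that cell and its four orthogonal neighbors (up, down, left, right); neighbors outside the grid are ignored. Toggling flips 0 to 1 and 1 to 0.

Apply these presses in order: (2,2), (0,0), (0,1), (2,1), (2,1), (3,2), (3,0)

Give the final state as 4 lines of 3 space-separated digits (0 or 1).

After press 1 at (2,2):
0 1 1
1 0 1
0 0 1
0 1 1

After press 2 at (0,0):
1 0 1
0 0 1
0 0 1
0 1 1

After press 3 at (0,1):
0 1 0
0 1 1
0 0 1
0 1 1

After press 4 at (2,1):
0 1 0
0 0 1
1 1 0
0 0 1

After press 5 at (2,1):
0 1 0
0 1 1
0 0 1
0 1 1

After press 6 at (3,2):
0 1 0
0 1 1
0 0 0
0 0 0

After press 7 at (3,0):
0 1 0
0 1 1
1 0 0
1 1 0

Answer: 0 1 0
0 1 1
1 0 0
1 1 0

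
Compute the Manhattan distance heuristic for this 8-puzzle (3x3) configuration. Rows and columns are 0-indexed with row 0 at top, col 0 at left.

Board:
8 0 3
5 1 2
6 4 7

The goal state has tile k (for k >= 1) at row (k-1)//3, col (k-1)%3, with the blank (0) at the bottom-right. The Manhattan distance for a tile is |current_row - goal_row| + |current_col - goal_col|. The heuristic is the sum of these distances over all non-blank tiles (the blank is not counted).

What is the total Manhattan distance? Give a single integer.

Answer: 15

Derivation:
Tile 8: at (0,0), goal (2,1), distance |0-2|+|0-1| = 3
Tile 3: at (0,2), goal (0,2), distance |0-0|+|2-2| = 0
Tile 5: at (1,0), goal (1,1), distance |1-1|+|0-1| = 1
Tile 1: at (1,1), goal (0,0), distance |1-0|+|1-0| = 2
Tile 2: at (1,2), goal (0,1), distance |1-0|+|2-1| = 2
Tile 6: at (2,0), goal (1,2), distance |2-1|+|0-2| = 3
Tile 4: at (2,1), goal (1,0), distance |2-1|+|1-0| = 2
Tile 7: at (2,2), goal (2,0), distance |2-2|+|2-0| = 2
Sum: 3 + 0 + 1 + 2 + 2 + 3 + 2 + 2 = 15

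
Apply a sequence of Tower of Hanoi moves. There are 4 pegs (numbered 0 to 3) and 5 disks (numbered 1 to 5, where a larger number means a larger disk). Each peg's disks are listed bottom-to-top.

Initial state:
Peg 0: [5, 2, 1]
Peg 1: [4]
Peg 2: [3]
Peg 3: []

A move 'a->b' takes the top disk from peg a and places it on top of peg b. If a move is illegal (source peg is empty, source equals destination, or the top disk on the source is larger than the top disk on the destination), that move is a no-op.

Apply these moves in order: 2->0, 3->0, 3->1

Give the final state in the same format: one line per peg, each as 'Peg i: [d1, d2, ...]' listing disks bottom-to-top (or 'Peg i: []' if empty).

Answer: Peg 0: [5, 2, 1]
Peg 1: [4]
Peg 2: [3]
Peg 3: []

Derivation:
After move 1 (2->0):
Peg 0: [5, 2, 1]
Peg 1: [4]
Peg 2: [3]
Peg 3: []

After move 2 (3->0):
Peg 0: [5, 2, 1]
Peg 1: [4]
Peg 2: [3]
Peg 3: []

After move 3 (3->1):
Peg 0: [5, 2, 1]
Peg 1: [4]
Peg 2: [3]
Peg 3: []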